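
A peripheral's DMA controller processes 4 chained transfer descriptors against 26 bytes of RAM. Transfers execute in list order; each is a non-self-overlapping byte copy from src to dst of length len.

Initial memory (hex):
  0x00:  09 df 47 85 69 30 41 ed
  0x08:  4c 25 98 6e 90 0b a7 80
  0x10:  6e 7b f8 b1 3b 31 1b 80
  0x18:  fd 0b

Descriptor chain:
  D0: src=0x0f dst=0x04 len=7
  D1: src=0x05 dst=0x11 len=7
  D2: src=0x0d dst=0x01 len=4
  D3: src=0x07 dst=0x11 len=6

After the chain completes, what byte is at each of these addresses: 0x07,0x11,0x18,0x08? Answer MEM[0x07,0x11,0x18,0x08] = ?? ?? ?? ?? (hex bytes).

D0: mem[0x04..0x0a] <- [80 6e 7b f8 b1 3b 31]
D1: mem[0x11..0x17] <- [6e 7b f8 b1 3b 31 6e]
D2: mem[0x01..0x04] <- [0b a7 80 6e]
D3: mem[0x11..0x16] <- [f8 b1 3b 31 6e 90]
query mem[0x07]=0xf8, mem[0x11]=0xf8, mem[0x18]=0xfd, mem[0x08]=0xb1

MEM[0x07,0x11,0x18,0x08] = f8 f8 fd b1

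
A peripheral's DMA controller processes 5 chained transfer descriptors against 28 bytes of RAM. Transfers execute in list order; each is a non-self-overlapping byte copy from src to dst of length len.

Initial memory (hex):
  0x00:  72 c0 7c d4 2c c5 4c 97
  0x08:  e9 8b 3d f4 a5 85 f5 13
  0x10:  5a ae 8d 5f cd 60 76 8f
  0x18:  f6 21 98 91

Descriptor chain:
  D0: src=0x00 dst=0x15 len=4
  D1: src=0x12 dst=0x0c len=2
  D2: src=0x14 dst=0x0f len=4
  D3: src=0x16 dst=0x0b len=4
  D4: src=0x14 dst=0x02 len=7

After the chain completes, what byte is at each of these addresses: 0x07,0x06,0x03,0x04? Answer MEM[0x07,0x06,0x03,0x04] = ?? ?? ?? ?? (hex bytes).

  after D0: wrote 4B at 0x15 = 72c07cd4
  after D1: wrote 2B at 0x0c = 8d5f
  after D2: wrote 4B at 0x0f = cd72c07c
  after D3: wrote 4B at 0x0b = c07cd421
  after D4: wrote 7B at 0x02 = cd72c07cd42198
query mem[0x07]=0x21, mem[0x06]=0xd4, mem[0x03]=0x72, mem[0x04]=0xc0

MEM[0x07,0x06,0x03,0x04] = 21 d4 72 c0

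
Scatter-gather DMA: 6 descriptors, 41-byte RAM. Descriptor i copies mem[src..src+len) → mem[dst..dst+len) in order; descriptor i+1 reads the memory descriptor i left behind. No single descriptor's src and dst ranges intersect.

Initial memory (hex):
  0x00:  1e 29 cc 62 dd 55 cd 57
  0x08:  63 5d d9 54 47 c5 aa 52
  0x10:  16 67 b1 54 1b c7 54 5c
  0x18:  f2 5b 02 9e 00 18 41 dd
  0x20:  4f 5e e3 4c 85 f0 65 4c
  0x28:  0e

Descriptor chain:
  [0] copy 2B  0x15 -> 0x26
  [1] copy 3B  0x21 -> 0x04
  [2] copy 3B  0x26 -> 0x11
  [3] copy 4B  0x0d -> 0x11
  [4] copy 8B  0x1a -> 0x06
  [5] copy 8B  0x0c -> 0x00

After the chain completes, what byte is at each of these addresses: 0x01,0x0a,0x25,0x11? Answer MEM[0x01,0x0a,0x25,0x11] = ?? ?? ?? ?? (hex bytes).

D0: mem[0x26..0x27] <- [c7 54]
D1: mem[0x04..0x06] <- [5e e3 4c]
D2: mem[0x11..0x13] <- [c7 54 0e]
D3: mem[0x11..0x14] <- [c5 aa 52 16]
D4: mem[0x06..0x0d] <- [02 9e 00 18 41 dd 4f 5e]
D5: mem[0x00..0x07] <- [4f 5e aa 52 16 c5 aa 52]
query mem[0x01]=0x5e, mem[0x0a]=0x41, mem[0x25]=0xf0, mem[0x11]=0xc5

MEM[0x01,0x0a,0x25,0x11] = 5e 41 f0 c5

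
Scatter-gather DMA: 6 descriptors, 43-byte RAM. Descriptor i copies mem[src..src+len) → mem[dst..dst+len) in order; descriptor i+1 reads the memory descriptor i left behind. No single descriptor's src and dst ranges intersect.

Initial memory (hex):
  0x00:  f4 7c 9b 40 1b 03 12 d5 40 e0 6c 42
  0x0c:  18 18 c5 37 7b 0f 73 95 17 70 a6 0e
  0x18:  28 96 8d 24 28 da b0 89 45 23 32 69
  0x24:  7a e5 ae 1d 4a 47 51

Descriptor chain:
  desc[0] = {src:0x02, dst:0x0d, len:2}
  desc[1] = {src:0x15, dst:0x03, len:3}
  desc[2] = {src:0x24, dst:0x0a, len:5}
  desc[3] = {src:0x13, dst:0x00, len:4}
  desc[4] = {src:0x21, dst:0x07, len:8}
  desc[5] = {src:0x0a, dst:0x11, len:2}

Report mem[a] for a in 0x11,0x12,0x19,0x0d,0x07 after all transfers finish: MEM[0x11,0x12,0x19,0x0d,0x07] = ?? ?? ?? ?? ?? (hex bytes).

MEM[0x11,0x12,0x19,0x0d,0x07] = 7a e5 96 1d 23

D0: mem[0x0d..0x0e] <- [9b 40]
D1: mem[0x03..0x05] <- [70 a6 0e]
D2: mem[0x0a..0x0e] <- [7a e5 ae 1d 4a]
D3: mem[0x00..0x03] <- [95 17 70 a6]
D4: mem[0x07..0x0e] <- [23 32 69 7a e5 ae 1d 4a]
D5: mem[0x11..0x12] <- [7a e5]
query mem[0x11]=0x7a, mem[0x12]=0xe5, mem[0x19]=0x96, mem[0x0d]=0x1d, mem[0x07]=0x23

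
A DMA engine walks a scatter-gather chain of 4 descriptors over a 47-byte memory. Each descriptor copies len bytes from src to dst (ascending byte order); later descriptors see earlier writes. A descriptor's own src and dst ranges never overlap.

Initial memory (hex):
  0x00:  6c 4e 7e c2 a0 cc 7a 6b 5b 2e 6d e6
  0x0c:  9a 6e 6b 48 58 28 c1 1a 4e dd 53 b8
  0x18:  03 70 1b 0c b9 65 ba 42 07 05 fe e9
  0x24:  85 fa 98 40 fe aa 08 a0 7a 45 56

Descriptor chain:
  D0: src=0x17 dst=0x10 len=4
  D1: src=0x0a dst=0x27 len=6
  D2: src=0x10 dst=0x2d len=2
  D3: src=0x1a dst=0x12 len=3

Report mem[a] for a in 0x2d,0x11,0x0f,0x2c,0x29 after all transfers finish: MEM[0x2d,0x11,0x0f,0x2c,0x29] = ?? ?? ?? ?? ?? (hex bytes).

[0] 0x17->0x10 len=4 : b8 03 70 1b
[1] 0x0a->0x27 len=6 : 6d e6 9a 6e 6b 48
[2] 0x10->0x2d len=2 : b8 03
[3] 0x1a->0x12 len=3 : 1b 0c b9
query mem[0x2d]=0xb8, mem[0x11]=0x03, mem[0x0f]=0x48, mem[0x2c]=0x48, mem[0x29]=0x9a

MEM[0x2d,0x11,0x0f,0x2c,0x29] = b8 03 48 48 9a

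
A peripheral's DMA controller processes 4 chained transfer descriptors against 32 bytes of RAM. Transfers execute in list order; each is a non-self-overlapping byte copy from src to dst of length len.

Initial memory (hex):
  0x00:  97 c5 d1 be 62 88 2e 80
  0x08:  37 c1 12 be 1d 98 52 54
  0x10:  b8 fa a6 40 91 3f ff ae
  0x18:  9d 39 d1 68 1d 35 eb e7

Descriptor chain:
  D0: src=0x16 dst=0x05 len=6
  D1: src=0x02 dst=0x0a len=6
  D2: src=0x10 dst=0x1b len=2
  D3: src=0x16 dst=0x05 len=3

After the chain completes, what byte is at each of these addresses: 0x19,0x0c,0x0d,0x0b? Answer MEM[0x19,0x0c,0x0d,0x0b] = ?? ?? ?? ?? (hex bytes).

MEM[0x19,0x0c,0x0d,0x0b] = 39 62 ff be

[0] 0x16->0x05 len=6 : ff ae 9d 39 d1 68
[1] 0x02->0x0a len=6 : d1 be 62 ff ae 9d
[2] 0x10->0x1b len=2 : b8 fa
[3] 0x16->0x05 len=3 : ff ae 9d
query mem[0x19]=0x39, mem[0x0c]=0x62, mem[0x0d]=0xff, mem[0x0b]=0xbe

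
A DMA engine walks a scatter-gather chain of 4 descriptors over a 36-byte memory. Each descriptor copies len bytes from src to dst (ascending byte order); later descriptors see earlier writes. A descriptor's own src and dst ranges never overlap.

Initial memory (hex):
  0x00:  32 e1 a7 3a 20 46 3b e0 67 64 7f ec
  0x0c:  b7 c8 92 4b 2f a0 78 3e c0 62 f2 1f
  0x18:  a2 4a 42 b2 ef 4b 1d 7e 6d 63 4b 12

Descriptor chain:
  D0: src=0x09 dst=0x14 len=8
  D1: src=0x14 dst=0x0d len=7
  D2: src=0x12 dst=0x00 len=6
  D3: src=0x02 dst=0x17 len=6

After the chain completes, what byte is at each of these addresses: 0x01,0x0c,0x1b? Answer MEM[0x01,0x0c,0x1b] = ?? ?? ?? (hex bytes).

MEM[0x01,0x0c,0x1b] = 4b b7 3b

  after D0: wrote 8B at 0x14 = 647fecb7c8924b2f
  after D1: wrote 7B at 0x0d = 647fecb7c8924b
  after D2: wrote 6B at 0x00 = 924b647fecb7
  after D3: wrote 6B at 0x17 = 647fecb73be0
query mem[0x01]=0x4b, mem[0x0c]=0xb7, mem[0x1b]=0x3b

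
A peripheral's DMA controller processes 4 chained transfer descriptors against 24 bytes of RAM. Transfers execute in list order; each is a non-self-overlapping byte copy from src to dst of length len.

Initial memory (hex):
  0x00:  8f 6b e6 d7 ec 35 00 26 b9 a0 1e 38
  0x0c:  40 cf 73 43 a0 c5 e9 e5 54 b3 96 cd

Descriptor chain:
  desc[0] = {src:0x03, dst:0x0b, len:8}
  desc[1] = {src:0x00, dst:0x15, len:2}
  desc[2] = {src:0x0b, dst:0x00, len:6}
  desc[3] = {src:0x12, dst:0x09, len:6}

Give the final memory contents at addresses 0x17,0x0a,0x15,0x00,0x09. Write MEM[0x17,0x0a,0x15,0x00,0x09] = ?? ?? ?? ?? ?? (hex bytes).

D0: mem[0x0b..0x12] <- [d7 ec 35 00 26 b9 a0 1e]
D1: mem[0x15..0x16] <- [8f 6b]
D2: mem[0x00..0x05] <- [d7 ec 35 00 26 b9]
D3: mem[0x09..0x0e] <- [1e e5 54 8f 6b cd]
query mem[0x17]=0xcd, mem[0x0a]=0xe5, mem[0x15]=0x8f, mem[0x00]=0xd7, mem[0x09]=0x1e

MEM[0x17,0x0a,0x15,0x00,0x09] = cd e5 8f d7 1e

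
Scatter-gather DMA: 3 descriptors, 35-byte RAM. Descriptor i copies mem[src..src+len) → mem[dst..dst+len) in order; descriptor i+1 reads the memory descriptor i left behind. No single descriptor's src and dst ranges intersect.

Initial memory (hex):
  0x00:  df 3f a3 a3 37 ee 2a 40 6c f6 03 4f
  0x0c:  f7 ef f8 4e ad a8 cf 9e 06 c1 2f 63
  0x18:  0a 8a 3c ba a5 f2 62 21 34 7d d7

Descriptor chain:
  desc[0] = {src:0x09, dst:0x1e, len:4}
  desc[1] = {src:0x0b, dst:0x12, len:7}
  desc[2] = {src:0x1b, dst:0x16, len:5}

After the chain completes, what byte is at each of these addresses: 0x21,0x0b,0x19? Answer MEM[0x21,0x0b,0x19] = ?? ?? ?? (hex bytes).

MEM[0x21,0x0b,0x19] = f7 4f f6

[0] 0x09->0x1e len=4 : f6 03 4f f7
[1] 0x0b->0x12 len=7 : 4f f7 ef f8 4e ad a8
[2] 0x1b->0x16 len=5 : ba a5 f2 f6 03
query mem[0x21]=0xf7, mem[0x0b]=0x4f, mem[0x19]=0xf6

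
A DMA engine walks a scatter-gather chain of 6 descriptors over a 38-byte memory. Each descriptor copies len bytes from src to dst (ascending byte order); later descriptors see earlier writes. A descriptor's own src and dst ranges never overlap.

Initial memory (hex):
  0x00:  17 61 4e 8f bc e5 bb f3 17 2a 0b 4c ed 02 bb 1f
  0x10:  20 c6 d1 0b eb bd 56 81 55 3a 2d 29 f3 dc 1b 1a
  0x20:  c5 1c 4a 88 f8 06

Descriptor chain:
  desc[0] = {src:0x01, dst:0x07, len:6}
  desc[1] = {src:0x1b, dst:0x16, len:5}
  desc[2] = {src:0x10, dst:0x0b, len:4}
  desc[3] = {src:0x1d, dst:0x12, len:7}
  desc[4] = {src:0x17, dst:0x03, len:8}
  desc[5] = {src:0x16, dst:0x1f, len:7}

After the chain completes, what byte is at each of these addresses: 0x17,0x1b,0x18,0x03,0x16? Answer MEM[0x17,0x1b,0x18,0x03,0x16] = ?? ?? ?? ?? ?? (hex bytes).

  after D0: wrote 6B at 0x07 = 614e8fbce5bb
  after D1: wrote 5B at 0x16 = 29f3dc1b1a
  after D2: wrote 4B at 0x0b = 20c6d10b
  after D3: wrote 7B at 0x12 = dc1b1ac51c4a88
  after D4: wrote 8B at 0x03 = 4a881b1a29f3dc1b
  after D5: wrote 7B at 0x1f = 1c4a881b1a29f3
query mem[0x17]=0x4a, mem[0x1b]=0x29, mem[0x18]=0x88, mem[0x03]=0x4a, mem[0x16]=0x1c

MEM[0x17,0x1b,0x18,0x03,0x16] = 4a 29 88 4a 1c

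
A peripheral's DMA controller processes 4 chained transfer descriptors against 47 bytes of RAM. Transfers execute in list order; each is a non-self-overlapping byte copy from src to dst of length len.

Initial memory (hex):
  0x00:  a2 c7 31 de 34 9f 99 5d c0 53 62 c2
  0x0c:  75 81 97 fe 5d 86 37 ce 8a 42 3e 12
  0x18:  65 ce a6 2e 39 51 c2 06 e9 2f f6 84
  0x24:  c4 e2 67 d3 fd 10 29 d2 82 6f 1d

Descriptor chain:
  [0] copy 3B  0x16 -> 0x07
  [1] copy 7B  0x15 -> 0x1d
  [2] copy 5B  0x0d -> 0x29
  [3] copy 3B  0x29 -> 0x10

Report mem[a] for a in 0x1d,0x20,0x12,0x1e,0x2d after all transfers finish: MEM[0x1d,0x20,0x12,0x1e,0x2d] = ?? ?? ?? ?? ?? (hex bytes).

MEM[0x1d,0x20,0x12,0x1e,0x2d] = 42 65 fe 3e 86

  after D0: wrote 3B at 0x07 = 3e1265
  after D1: wrote 7B at 0x1d = 423e1265cea62e
  after D2: wrote 5B at 0x29 = 8197fe5d86
  after D3: wrote 3B at 0x10 = 8197fe
query mem[0x1d]=0x42, mem[0x20]=0x65, mem[0x12]=0xfe, mem[0x1e]=0x3e, mem[0x2d]=0x86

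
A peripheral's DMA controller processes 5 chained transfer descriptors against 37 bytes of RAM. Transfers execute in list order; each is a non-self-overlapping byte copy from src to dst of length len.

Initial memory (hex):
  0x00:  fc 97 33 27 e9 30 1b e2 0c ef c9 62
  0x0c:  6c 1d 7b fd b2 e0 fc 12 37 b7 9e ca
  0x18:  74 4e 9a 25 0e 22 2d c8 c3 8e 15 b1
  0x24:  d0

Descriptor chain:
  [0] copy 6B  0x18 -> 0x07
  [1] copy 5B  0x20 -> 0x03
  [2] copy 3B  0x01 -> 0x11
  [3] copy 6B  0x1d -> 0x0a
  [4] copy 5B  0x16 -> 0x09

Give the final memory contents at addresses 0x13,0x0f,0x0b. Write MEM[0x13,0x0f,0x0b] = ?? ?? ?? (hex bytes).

MEM[0x13,0x0f,0x0b] = c3 15 74

  after D0: wrote 6B at 0x07 = 744e9a250e22
  after D1: wrote 5B at 0x03 = c38e15b1d0
  after D2: wrote 3B at 0x11 = 9733c3
  after D3: wrote 6B at 0x0a = 222dc8c38e15
  after D4: wrote 5B at 0x09 = 9eca744e9a
query mem[0x13]=0xc3, mem[0x0f]=0x15, mem[0x0b]=0x74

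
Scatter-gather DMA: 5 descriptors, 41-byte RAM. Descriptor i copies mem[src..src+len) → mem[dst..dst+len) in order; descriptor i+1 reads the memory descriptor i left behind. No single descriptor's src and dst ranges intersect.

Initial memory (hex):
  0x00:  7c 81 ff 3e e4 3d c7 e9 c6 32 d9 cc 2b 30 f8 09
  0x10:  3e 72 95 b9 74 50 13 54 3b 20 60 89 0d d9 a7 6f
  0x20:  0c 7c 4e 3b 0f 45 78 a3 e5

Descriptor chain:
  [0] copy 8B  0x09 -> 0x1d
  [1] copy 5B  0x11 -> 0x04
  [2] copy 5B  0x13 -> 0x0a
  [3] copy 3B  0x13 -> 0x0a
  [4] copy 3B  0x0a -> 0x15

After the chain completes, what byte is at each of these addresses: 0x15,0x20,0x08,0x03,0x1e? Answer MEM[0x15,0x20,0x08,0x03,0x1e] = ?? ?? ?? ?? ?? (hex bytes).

MEM[0x15,0x20,0x08,0x03,0x1e] = b9 2b 50 3e d9

D0: mem[0x1d..0x24] <- [32 d9 cc 2b 30 f8 09 3e]
D1: mem[0x04..0x08] <- [72 95 b9 74 50]
D2: mem[0x0a..0x0e] <- [b9 74 50 13 54]
D3: mem[0x0a..0x0c] <- [b9 74 50]
D4: mem[0x15..0x17] <- [b9 74 50]
query mem[0x15]=0xb9, mem[0x20]=0x2b, mem[0x08]=0x50, mem[0x03]=0x3e, mem[0x1e]=0xd9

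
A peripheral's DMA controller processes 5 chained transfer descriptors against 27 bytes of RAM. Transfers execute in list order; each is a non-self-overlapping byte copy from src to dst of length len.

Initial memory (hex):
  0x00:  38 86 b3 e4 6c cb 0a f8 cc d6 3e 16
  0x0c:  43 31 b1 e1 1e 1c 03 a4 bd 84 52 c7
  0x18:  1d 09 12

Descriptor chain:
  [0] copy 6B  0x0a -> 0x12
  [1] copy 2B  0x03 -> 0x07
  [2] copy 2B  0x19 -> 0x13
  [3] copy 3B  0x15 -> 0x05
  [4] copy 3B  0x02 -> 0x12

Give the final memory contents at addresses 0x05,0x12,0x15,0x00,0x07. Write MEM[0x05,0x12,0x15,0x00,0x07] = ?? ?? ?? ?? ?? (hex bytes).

MEM[0x05,0x12,0x15,0x00,0x07] = 31 b3 31 38 e1

  after D0: wrote 6B at 0x12 = 3e164331b1e1
  after D1: wrote 2B at 0x07 = e46c
  after D2: wrote 2B at 0x13 = 0912
  after D3: wrote 3B at 0x05 = 31b1e1
  after D4: wrote 3B at 0x12 = b3e46c
query mem[0x05]=0x31, mem[0x12]=0xb3, mem[0x15]=0x31, mem[0x00]=0x38, mem[0x07]=0xe1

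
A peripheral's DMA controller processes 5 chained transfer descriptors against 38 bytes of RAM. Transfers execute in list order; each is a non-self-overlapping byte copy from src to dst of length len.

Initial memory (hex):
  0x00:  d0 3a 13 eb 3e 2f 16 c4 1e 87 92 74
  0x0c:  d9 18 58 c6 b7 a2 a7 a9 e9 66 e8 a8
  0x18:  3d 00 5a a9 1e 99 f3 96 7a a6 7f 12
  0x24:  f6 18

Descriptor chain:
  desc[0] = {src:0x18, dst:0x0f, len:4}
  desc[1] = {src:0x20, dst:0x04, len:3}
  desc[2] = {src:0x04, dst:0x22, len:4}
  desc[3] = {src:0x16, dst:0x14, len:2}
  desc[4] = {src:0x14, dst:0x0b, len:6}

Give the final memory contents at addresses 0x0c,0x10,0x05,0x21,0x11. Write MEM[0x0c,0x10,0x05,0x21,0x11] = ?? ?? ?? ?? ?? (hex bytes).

#0 dst[0x0f+4] := {0x3d,0x00,0x5a,0xa9}
#1 dst[0x04+3] := {0x7a,0xa6,0x7f}
#2 dst[0x22+4] := {0x7a,0xa6,0x7f,0xc4}
#3 dst[0x14+2] := {0xe8,0xa8}
#4 dst[0x0b+6] := {0xe8,0xa8,0xe8,0xa8,0x3d,0x00}
query mem[0x0c]=0xa8, mem[0x10]=0x00, mem[0x05]=0xa6, mem[0x21]=0xa6, mem[0x11]=0x5a

MEM[0x0c,0x10,0x05,0x21,0x11] = a8 00 a6 a6 5a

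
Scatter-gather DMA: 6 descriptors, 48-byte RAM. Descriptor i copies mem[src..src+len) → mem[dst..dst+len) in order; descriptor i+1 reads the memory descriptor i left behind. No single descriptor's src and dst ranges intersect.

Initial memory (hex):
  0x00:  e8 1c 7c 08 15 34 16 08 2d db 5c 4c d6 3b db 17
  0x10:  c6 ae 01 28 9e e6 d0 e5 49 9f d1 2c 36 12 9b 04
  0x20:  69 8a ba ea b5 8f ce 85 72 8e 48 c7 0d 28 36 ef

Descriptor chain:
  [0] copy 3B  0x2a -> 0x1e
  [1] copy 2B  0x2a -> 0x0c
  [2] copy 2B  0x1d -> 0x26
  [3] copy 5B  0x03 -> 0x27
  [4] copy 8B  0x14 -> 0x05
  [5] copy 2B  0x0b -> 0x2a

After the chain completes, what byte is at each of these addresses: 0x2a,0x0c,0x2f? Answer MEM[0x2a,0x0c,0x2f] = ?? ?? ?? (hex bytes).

MEM[0x2a,0x0c,0x2f] = d1 2c ef

[0] 0x2a->0x1e len=3 : 48 c7 0d
[1] 0x2a->0x0c len=2 : 48 c7
[2] 0x1d->0x26 len=2 : 12 48
[3] 0x03->0x27 len=5 : 08 15 34 16 08
[4] 0x14->0x05 len=8 : 9e e6 d0 e5 49 9f d1 2c
[5] 0x0b->0x2a len=2 : d1 2c
query mem[0x2a]=0xd1, mem[0x0c]=0x2c, mem[0x2f]=0xef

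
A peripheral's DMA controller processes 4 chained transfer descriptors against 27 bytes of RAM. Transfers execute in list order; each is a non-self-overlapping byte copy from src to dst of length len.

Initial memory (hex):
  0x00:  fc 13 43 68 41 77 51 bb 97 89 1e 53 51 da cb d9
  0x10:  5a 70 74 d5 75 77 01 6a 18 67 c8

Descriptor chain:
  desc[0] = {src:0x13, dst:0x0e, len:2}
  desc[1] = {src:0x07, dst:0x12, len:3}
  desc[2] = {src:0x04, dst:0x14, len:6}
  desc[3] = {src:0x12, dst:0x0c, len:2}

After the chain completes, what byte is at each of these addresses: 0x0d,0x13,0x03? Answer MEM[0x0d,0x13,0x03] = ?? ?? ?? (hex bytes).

MEM[0x0d,0x13,0x03] = 97 97 68

D0: mem[0x0e..0x0f] <- [d5 75]
D1: mem[0x12..0x14] <- [bb 97 89]
D2: mem[0x14..0x19] <- [41 77 51 bb 97 89]
D3: mem[0x0c..0x0d] <- [bb 97]
query mem[0x0d]=0x97, mem[0x13]=0x97, mem[0x03]=0x68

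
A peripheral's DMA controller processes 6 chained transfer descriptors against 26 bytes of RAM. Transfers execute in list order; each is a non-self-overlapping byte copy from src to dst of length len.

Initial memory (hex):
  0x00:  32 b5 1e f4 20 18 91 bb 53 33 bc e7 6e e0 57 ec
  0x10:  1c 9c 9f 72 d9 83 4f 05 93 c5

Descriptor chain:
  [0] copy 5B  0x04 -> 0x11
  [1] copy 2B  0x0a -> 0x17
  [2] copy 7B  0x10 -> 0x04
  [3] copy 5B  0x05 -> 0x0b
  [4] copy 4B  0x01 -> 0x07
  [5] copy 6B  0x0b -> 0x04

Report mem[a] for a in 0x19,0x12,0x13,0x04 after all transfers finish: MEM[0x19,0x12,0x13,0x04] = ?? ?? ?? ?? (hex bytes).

MEM[0x19,0x12,0x13,0x04] = c5 18 91 20

  after D0: wrote 5B at 0x11 = 201891bb53
  after D1: wrote 2B at 0x17 = bce7
  after D2: wrote 7B at 0x04 = 1c201891bb534f
  after D3: wrote 5B at 0x0b = 201891bb53
  after D4: wrote 4B at 0x07 = b51ef41c
  after D5: wrote 6B at 0x04 = 201891bb531c
query mem[0x19]=0xc5, mem[0x12]=0x18, mem[0x13]=0x91, mem[0x04]=0x20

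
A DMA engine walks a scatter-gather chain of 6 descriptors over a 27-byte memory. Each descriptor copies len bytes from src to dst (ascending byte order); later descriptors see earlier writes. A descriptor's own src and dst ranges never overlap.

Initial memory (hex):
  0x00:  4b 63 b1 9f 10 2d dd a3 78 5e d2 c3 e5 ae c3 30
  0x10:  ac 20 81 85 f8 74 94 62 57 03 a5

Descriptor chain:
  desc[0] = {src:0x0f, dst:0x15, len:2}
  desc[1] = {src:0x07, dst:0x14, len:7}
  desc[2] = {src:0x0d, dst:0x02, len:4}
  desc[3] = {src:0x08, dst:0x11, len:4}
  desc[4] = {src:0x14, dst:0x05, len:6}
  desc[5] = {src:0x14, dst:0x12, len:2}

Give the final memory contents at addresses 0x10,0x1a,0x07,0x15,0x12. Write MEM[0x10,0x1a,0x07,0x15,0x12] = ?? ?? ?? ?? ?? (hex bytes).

MEM[0x10,0x1a,0x07,0x15,0x12] = ac ae 5e 78 c3

#0 dst[0x15+2] := {0x30,0xac}
#1 dst[0x14+7] := {0xa3,0x78,0x5e,0xd2,0xc3,0xe5,0xae}
#2 dst[0x02+4] := {0xae,0xc3,0x30,0xac}
#3 dst[0x11+4] := {0x78,0x5e,0xd2,0xc3}
#4 dst[0x05+6] := {0xc3,0x78,0x5e,0xd2,0xc3,0xe5}
#5 dst[0x12+2] := {0xc3,0x78}
query mem[0x10]=0xac, mem[0x1a]=0xae, mem[0x07]=0x5e, mem[0x15]=0x78, mem[0x12]=0xc3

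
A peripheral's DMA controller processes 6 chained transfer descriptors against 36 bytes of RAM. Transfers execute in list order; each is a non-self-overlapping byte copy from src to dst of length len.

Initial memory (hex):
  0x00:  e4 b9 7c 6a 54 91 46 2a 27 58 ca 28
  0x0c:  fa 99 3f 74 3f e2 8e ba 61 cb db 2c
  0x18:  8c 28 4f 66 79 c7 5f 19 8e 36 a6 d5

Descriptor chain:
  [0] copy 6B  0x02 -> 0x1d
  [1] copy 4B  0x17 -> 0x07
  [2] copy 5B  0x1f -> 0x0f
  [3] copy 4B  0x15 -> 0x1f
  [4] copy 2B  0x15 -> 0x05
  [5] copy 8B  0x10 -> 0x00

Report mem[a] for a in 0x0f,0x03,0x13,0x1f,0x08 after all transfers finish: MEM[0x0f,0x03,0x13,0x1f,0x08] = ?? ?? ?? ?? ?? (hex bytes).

MEM[0x0f,0x03,0x13,0x1f,0x08] = 54 d5 d5 cb 8c

  after D0: wrote 6B at 0x1d = 7c6a5491462a
  after D1: wrote 4B at 0x07 = 2c8c284f
  after D2: wrote 5B at 0x0f = 5491462ad5
  after D3: wrote 4B at 0x1f = cbdb2c8c
  after D4: wrote 2B at 0x05 = cbdb
  after D5: wrote 8B at 0x00 = 91462ad561cbdb2c
query mem[0x0f]=0x54, mem[0x03]=0xd5, mem[0x13]=0xd5, mem[0x1f]=0xcb, mem[0x08]=0x8c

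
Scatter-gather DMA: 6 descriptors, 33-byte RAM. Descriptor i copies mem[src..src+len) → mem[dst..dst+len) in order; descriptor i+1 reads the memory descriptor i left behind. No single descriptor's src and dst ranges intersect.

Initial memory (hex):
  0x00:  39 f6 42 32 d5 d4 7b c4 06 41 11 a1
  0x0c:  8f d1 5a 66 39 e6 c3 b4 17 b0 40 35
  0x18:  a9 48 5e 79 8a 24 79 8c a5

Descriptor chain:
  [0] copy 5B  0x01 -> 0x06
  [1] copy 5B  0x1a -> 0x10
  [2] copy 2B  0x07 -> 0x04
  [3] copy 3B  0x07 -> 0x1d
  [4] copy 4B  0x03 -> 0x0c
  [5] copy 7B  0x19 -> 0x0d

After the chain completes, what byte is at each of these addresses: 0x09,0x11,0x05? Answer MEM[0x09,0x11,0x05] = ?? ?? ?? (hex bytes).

MEM[0x09,0x11,0x05] = d5 42 32

D0: mem[0x06..0x0a] <- [f6 42 32 d5 d4]
D1: mem[0x10..0x14] <- [5e 79 8a 24 79]
D2: mem[0x04..0x05] <- [42 32]
D3: mem[0x1d..0x1f] <- [42 32 d5]
D4: mem[0x0c..0x0f] <- [32 42 32 f6]
D5: mem[0x0d..0x13] <- [48 5e 79 8a 42 32 d5]
query mem[0x09]=0xd5, mem[0x11]=0x42, mem[0x05]=0x32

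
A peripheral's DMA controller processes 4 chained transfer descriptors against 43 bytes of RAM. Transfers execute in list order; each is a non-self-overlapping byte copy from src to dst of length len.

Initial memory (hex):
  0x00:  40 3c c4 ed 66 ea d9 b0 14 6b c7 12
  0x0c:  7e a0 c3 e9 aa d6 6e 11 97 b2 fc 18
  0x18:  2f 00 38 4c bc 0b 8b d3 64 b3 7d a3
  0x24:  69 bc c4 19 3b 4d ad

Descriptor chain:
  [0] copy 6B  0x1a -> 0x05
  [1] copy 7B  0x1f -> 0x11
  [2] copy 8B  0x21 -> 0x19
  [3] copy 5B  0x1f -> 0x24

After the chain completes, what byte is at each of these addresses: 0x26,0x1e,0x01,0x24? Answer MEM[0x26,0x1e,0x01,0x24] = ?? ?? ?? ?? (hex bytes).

D0: mem[0x05..0x0a] <- [38 4c bc 0b 8b d3]
D1: mem[0x11..0x17] <- [d3 64 b3 7d a3 69 bc]
D2: mem[0x19..0x20] <- [b3 7d a3 69 bc c4 19 3b]
D3: mem[0x24..0x28] <- [19 3b b3 7d a3]
query mem[0x26]=0xb3, mem[0x1e]=0xc4, mem[0x01]=0x3c, mem[0x24]=0x19

MEM[0x26,0x1e,0x01,0x24] = b3 c4 3c 19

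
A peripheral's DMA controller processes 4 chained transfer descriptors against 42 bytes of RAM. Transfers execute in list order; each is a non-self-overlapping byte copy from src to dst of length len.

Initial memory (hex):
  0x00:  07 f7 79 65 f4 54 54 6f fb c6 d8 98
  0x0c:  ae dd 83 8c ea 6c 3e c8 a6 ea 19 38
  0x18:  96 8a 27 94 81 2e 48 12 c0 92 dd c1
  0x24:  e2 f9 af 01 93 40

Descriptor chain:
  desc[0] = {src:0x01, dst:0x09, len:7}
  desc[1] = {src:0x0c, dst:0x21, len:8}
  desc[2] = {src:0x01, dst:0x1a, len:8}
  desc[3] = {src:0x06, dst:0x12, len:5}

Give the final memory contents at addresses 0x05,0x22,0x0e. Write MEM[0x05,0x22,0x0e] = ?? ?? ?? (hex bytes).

  after D0: wrote 7B at 0x09 = f77965f454546f
  after D1: wrote 8B at 0x21 = f454546fea6c3ec8
  after D2: wrote 8B at 0x1a = f77965f454546ffb
  after D3: wrote 5B at 0x12 = 546ffbf779
query mem[0x05]=0x54, mem[0x22]=0x54, mem[0x0e]=0x54

MEM[0x05,0x22,0x0e] = 54 54 54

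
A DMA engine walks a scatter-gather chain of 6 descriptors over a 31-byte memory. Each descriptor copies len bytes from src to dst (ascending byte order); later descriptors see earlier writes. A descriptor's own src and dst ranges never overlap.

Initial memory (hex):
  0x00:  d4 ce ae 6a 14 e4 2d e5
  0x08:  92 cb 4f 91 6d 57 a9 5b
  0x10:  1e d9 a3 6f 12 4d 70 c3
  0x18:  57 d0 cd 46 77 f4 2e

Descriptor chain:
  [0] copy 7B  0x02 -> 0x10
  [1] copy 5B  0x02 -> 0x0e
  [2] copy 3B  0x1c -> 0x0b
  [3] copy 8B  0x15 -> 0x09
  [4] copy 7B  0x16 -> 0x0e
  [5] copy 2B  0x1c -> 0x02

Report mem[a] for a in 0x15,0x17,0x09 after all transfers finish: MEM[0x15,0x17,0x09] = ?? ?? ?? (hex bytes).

MEM[0x15,0x17,0x09] = e5 c3 e5

D0: mem[0x10..0x16] <- [ae 6a 14 e4 2d e5 92]
D1: mem[0x0e..0x12] <- [ae 6a 14 e4 2d]
D2: mem[0x0b..0x0d] <- [77 f4 2e]
D3: mem[0x09..0x10] <- [e5 92 c3 57 d0 cd 46 77]
D4: mem[0x0e..0x14] <- [92 c3 57 d0 cd 46 77]
D5: mem[0x02..0x03] <- [77 f4]
query mem[0x15]=0xe5, mem[0x17]=0xc3, mem[0x09]=0xe5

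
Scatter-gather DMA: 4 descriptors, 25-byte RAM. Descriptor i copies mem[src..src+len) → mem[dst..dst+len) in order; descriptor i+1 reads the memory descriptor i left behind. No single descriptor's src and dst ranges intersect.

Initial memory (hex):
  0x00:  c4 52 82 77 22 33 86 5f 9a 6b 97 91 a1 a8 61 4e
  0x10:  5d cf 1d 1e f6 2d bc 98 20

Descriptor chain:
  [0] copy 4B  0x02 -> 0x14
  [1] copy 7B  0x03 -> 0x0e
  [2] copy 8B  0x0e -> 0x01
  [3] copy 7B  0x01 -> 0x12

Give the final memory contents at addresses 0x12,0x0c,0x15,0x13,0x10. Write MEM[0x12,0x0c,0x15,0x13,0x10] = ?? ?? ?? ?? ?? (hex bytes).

#0 dst[0x14+4] := {0x82,0x77,0x22,0x33}
#1 dst[0x0e+7] := {0x77,0x22,0x33,0x86,0x5f,0x9a,0x6b}
#2 dst[0x01+8] := {0x77,0x22,0x33,0x86,0x5f,0x9a,0x6b,0x77}
#3 dst[0x12+7] := {0x77,0x22,0x33,0x86,0x5f,0x9a,0x6b}
query mem[0x12]=0x77, mem[0x0c]=0xa1, mem[0x15]=0x86, mem[0x13]=0x22, mem[0x10]=0x33

MEM[0x12,0x0c,0x15,0x13,0x10] = 77 a1 86 22 33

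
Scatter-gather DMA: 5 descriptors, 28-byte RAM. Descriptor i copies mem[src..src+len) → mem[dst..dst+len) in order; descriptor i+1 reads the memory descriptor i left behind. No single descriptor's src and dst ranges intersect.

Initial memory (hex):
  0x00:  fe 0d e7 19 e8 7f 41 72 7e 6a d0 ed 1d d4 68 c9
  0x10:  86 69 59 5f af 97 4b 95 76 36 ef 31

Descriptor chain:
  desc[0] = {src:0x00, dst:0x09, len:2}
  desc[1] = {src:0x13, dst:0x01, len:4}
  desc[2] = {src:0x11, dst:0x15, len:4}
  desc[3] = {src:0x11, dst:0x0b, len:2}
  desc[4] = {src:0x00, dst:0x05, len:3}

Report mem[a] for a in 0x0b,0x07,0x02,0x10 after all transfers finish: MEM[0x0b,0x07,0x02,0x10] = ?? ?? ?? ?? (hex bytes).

D0: mem[0x09..0x0a] <- [fe 0d]
D1: mem[0x01..0x04] <- [5f af 97 4b]
D2: mem[0x15..0x18] <- [69 59 5f af]
D3: mem[0x0b..0x0c] <- [69 59]
D4: mem[0x05..0x07] <- [fe 5f af]
query mem[0x0b]=0x69, mem[0x07]=0xaf, mem[0x02]=0xaf, mem[0x10]=0x86

MEM[0x0b,0x07,0x02,0x10] = 69 af af 86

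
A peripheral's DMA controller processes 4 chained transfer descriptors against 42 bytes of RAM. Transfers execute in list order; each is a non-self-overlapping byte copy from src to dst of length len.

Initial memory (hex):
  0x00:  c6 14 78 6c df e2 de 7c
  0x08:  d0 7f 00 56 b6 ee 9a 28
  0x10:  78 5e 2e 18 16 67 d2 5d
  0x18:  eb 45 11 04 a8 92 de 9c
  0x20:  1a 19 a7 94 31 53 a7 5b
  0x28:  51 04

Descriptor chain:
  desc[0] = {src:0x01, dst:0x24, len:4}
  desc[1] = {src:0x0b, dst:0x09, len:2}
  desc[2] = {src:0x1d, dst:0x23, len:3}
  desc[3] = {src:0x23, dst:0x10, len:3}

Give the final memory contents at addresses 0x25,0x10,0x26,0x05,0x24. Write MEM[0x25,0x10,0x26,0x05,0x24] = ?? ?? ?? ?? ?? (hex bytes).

MEM[0x25,0x10,0x26,0x05,0x24] = 9c 92 6c e2 de

  after D0: wrote 4B at 0x24 = 14786cdf
  after D1: wrote 2B at 0x09 = 56b6
  after D2: wrote 3B at 0x23 = 92de9c
  after D3: wrote 3B at 0x10 = 92de9c
query mem[0x25]=0x9c, mem[0x10]=0x92, mem[0x26]=0x6c, mem[0x05]=0xe2, mem[0x24]=0xde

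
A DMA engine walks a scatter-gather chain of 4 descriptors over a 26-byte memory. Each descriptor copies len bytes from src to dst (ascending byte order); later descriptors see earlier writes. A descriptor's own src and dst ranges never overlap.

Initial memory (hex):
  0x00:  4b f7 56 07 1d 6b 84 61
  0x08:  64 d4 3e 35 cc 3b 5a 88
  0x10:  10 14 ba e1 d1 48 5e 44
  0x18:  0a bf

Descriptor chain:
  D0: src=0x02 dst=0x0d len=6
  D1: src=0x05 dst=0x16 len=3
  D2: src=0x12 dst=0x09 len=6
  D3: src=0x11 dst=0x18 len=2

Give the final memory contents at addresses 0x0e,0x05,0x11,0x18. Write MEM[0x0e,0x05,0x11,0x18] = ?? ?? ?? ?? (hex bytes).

MEM[0x0e,0x05,0x11,0x18] = 84 6b 84 84

D0: mem[0x0d..0x12] <- [56 07 1d 6b 84 61]
D1: mem[0x16..0x18] <- [6b 84 61]
D2: mem[0x09..0x0e] <- [61 e1 d1 48 6b 84]
D3: mem[0x18..0x19] <- [84 61]
query mem[0x0e]=0x84, mem[0x05]=0x6b, mem[0x11]=0x84, mem[0x18]=0x84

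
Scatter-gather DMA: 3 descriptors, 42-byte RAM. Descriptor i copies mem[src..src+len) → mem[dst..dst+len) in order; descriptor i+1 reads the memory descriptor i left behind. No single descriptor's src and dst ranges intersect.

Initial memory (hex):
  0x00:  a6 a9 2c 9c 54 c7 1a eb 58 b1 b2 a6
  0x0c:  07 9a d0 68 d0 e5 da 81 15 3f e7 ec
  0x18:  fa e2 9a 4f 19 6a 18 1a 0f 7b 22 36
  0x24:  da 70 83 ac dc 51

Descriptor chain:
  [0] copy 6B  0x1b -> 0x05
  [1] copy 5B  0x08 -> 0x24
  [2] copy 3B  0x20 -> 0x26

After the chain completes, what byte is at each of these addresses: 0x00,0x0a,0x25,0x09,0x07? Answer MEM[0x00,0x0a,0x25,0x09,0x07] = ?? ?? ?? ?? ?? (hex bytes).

D0: mem[0x05..0x0a] <- [4f 19 6a 18 1a 0f]
D1: mem[0x24..0x28] <- [18 1a 0f a6 07]
D2: mem[0x26..0x28] <- [0f 7b 22]
query mem[0x00]=0xa6, mem[0x0a]=0x0f, mem[0x25]=0x1a, mem[0x09]=0x1a, mem[0x07]=0x6a

MEM[0x00,0x0a,0x25,0x09,0x07] = a6 0f 1a 1a 6a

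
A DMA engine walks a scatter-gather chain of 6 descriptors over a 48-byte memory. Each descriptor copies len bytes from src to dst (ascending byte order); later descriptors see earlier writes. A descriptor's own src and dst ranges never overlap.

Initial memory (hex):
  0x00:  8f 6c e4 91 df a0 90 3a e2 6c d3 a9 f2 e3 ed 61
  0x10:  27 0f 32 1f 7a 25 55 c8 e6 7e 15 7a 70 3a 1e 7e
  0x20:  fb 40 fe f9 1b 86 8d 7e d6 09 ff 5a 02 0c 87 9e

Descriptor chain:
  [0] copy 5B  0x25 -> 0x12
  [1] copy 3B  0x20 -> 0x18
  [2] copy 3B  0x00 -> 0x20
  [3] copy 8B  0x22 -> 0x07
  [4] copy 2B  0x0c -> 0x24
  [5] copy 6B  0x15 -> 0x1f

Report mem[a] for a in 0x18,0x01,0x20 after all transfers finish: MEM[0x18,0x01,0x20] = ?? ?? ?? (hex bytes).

MEM[0x18,0x01,0x20] = fb 6c 09

D0: mem[0x12..0x16] <- [86 8d 7e d6 09]
D1: mem[0x18..0x1a] <- [fb 40 fe]
D2: mem[0x20..0x22] <- [8f 6c e4]
D3: mem[0x07..0x0e] <- [e4 f9 1b 86 8d 7e d6 09]
D4: mem[0x24..0x25] <- [7e d6]
D5: mem[0x1f..0x24] <- [d6 09 c8 fb 40 fe]
query mem[0x18]=0xfb, mem[0x01]=0x6c, mem[0x20]=0x09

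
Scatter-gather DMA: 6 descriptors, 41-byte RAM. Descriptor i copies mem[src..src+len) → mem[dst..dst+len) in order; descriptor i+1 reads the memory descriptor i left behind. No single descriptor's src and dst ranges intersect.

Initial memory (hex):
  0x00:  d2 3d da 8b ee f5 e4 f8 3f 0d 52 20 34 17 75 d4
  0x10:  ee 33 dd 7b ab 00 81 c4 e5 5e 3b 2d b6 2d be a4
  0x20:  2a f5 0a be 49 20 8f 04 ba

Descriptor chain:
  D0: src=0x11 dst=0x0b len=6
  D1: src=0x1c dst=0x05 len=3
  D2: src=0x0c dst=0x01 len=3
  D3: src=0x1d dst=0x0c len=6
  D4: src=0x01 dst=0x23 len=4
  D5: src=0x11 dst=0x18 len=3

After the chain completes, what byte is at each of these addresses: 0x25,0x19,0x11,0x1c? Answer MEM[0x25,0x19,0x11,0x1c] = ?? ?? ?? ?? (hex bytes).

#0 dst[0x0b+6] := {0x33,0xdd,0x7b,0xab,0x00,0x81}
#1 dst[0x05+3] := {0xb6,0x2d,0xbe}
#2 dst[0x01+3] := {0xdd,0x7b,0xab}
#3 dst[0x0c+6] := {0x2d,0xbe,0xa4,0x2a,0xf5,0x0a}
#4 dst[0x23+4] := {0xdd,0x7b,0xab,0xee}
#5 dst[0x18+3] := {0x0a,0xdd,0x7b}
query mem[0x25]=0xab, mem[0x19]=0xdd, mem[0x11]=0x0a, mem[0x1c]=0xb6

MEM[0x25,0x19,0x11,0x1c] = ab dd 0a b6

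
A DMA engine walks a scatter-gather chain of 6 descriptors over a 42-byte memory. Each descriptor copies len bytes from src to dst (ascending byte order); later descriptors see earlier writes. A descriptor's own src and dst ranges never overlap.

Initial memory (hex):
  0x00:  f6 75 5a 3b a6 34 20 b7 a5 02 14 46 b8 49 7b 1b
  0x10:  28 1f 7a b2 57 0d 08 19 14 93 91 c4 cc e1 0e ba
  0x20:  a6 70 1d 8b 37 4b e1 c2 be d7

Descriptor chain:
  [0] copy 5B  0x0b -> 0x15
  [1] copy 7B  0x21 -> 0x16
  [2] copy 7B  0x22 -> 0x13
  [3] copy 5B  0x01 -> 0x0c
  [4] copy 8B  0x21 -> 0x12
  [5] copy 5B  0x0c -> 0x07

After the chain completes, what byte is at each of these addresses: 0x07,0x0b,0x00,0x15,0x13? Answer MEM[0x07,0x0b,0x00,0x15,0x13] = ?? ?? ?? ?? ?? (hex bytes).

#0 dst[0x15+5] := {0x46,0xb8,0x49,0x7b,0x1b}
#1 dst[0x16+7] := {0x70,0x1d,0x8b,0x37,0x4b,0xe1,0xc2}
#2 dst[0x13+7] := {0x1d,0x8b,0x37,0x4b,0xe1,0xc2,0xbe}
#3 dst[0x0c+5] := {0x75,0x5a,0x3b,0xa6,0x34}
#4 dst[0x12+8] := {0x70,0x1d,0x8b,0x37,0x4b,0xe1,0xc2,0xbe}
#5 dst[0x07+5] := {0x75,0x5a,0x3b,0xa6,0x34}
query mem[0x07]=0x75, mem[0x0b]=0x34, mem[0x00]=0xf6, mem[0x15]=0x37, mem[0x13]=0x1d

MEM[0x07,0x0b,0x00,0x15,0x13] = 75 34 f6 37 1d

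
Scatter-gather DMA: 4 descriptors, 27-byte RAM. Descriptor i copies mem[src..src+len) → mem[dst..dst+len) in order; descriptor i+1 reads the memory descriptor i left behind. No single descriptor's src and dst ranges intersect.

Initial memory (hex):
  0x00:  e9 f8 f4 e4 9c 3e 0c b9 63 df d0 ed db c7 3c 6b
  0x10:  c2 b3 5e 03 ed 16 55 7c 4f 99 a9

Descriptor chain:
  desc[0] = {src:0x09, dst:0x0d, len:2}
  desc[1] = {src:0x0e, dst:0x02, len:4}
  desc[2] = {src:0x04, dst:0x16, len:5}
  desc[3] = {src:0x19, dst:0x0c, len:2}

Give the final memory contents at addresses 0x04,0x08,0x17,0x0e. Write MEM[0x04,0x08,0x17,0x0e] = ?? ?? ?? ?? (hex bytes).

  after D0: wrote 2B at 0x0d = dfd0
  after D1: wrote 4B at 0x02 = d06bc2b3
  after D2: wrote 5B at 0x16 = c2b30cb963
  after D3: wrote 2B at 0x0c = b963
query mem[0x04]=0xc2, mem[0x08]=0x63, mem[0x17]=0xb3, mem[0x0e]=0xd0

MEM[0x04,0x08,0x17,0x0e] = c2 63 b3 d0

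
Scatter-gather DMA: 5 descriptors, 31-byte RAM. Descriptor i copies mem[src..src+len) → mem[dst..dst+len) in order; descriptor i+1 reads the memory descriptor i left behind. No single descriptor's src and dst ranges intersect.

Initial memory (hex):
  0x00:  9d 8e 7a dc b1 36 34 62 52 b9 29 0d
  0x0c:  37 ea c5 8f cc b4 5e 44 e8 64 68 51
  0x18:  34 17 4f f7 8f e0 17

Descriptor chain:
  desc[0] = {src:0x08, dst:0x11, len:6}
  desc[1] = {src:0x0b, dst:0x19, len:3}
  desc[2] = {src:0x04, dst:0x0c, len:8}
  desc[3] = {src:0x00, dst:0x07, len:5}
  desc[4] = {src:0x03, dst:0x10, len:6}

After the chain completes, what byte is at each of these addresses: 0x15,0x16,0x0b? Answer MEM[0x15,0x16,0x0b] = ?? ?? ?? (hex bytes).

MEM[0x15,0x16,0x0b] = 8e ea b1

  after D0: wrote 6B at 0x11 = 52b9290d37ea
  after D1: wrote 3B at 0x19 = 0d37ea
  after D2: wrote 8B at 0x0c = b136346252b9290d
  after D3: wrote 5B at 0x07 = 9d8e7adcb1
  after D4: wrote 6B at 0x10 = dcb136349d8e
query mem[0x15]=0x8e, mem[0x16]=0xea, mem[0x0b]=0xb1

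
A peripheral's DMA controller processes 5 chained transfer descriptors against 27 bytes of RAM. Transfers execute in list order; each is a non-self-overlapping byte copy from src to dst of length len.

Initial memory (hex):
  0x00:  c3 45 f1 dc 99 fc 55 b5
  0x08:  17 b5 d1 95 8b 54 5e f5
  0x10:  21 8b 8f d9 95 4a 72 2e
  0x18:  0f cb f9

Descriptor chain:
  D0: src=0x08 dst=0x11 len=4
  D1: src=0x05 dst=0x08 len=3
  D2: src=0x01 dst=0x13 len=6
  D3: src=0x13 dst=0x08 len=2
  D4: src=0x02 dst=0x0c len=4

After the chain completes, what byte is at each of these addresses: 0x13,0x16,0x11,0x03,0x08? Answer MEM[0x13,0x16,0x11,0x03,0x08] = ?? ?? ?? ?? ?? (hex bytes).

MEM[0x13,0x16,0x11,0x03,0x08] = 45 99 17 dc 45

#0 dst[0x11+4] := {0x17,0xb5,0xd1,0x95}
#1 dst[0x08+3] := {0xfc,0x55,0xb5}
#2 dst[0x13+6] := {0x45,0xf1,0xdc,0x99,0xfc,0x55}
#3 dst[0x08+2] := {0x45,0xf1}
#4 dst[0x0c+4] := {0xf1,0xdc,0x99,0xfc}
query mem[0x13]=0x45, mem[0x16]=0x99, mem[0x11]=0x17, mem[0x03]=0xdc, mem[0x08]=0x45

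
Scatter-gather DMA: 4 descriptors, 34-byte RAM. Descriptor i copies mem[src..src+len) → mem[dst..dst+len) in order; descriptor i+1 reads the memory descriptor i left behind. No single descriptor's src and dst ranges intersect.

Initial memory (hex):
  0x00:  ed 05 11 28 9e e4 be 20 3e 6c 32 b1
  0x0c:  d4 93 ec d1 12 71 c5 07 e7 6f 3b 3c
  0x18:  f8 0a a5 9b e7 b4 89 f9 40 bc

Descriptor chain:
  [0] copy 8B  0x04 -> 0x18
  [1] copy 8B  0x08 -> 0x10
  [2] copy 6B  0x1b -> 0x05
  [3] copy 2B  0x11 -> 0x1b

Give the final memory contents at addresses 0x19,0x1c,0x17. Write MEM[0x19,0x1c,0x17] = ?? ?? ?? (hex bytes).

#0 dst[0x18+8] := {0x9e,0xe4,0xbe,0x20,0x3e,0x6c,0x32,0xb1}
#1 dst[0x10+8] := {0x3e,0x6c,0x32,0xb1,0xd4,0x93,0xec,0xd1}
#2 dst[0x05+6] := {0x20,0x3e,0x6c,0x32,0xb1,0x40}
#3 dst[0x1b+2] := {0x6c,0x32}
query mem[0x19]=0xe4, mem[0x1c]=0x32, mem[0x17]=0xd1

MEM[0x19,0x1c,0x17] = e4 32 d1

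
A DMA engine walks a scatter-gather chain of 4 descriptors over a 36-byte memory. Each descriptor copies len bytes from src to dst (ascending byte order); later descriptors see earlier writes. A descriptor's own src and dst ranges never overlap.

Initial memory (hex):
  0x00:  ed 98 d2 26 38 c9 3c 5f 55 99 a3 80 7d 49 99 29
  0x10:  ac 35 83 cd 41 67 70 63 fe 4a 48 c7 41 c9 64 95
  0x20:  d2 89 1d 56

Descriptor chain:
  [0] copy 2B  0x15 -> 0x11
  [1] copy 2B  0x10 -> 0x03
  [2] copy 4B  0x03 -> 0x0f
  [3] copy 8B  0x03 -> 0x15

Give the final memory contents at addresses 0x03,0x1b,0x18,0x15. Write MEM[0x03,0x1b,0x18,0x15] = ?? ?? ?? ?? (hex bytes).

MEM[0x03,0x1b,0x18,0x15] = ac 99 3c ac

#0 dst[0x11+2] := {0x67,0x70}
#1 dst[0x03+2] := {0xac,0x67}
#2 dst[0x0f+4] := {0xac,0x67,0xc9,0x3c}
#3 dst[0x15+8] := {0xac,0x67,0xc9,0x3c,0x5f,0x55,0x99,0xa3}
query mem[0x03]=0xac, mem[0x1b]=0x99, mem[0x18]=0x3c, mem[0x15]=0xac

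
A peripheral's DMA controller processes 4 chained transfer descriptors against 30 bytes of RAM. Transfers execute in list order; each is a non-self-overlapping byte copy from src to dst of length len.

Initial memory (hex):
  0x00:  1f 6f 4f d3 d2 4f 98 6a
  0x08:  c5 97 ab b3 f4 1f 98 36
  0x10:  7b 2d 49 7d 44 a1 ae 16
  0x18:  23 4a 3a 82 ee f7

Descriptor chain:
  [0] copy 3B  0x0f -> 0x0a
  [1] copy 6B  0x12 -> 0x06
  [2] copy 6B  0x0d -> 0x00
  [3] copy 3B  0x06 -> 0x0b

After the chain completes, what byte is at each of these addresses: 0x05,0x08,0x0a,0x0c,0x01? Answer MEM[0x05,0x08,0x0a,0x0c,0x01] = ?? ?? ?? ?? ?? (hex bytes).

MEM[0x05,0x08,0x0a,0x0c,0x01] = 49 44 ae 7d 98

#0 dst[0x0a+3] := {0x36,0x7b,0x2d}
#1 dst[0x06+6] := {0x49,0x7d,0x44,0xa1,0xae,0x16}
#2 dst[0x00+6] := {0x1f,0x98,0x36,0x7b,0x2d,0x49}
#3 dst[0x0b+3] := {0x49,0x7d,0x44}
query mem[0x05]=0x49, mem[0x08]=0x44, mem[0x0a]=0xae, mem[0x0c]=0x7d, mem[0x01]=0x98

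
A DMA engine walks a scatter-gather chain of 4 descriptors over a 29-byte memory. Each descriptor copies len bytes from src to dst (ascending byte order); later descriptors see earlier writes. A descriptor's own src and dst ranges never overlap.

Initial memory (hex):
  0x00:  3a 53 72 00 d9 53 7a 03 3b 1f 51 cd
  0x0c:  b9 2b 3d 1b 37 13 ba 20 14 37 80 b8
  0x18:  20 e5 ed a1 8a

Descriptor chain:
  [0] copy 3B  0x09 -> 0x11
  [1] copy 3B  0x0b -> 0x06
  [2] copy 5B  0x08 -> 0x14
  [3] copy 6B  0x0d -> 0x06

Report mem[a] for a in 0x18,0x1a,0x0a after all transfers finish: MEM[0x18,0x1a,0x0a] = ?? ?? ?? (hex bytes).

MEM[0x18,0x1a,0x0a] = b9 ed 1f

#0 dst[0x11+3] := {0x1f,0x51,0xcd}
#1 dst[0x06+3] := {0xcd,0xb9,0x2b}
#2 dst[0x14+5] := {0x2b,0x1f,0x51,0xcd,0xb9}
#3 dst[0x06+6] := {0x2b,0x3d,0x1b,0x37,0x1f,0x51}
query mem[0x18]=0xb9, mem[0x1a]=0xed, mem[0x0a]=0x1f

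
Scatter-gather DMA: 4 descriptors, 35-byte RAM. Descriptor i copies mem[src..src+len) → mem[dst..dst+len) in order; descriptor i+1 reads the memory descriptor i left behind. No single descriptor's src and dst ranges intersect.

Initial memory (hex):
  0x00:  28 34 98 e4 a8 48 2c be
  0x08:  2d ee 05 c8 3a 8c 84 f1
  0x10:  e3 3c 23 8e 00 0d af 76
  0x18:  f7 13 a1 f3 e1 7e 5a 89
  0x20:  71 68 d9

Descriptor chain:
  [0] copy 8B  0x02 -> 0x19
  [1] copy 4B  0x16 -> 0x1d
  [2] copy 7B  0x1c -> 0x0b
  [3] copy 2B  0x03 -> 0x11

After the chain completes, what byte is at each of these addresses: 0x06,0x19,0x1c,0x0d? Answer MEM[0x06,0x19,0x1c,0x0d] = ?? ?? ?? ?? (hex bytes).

MEM[0x06,0x19,0x1c,0x0d] = 2c 98 48 76

  after D0: wrote 8B at 0x19 = 98e4a8482cbe2dee
  after D1: wrote 4B at 0x1d = af76f798
  after D2: wrote 7B at 0x0b = 48af76f79868d9
  after D3: wrote 2B at 0x11 = e4a8
query mem[0x06]=0x2c, mem[0x19]=0x98, mem[0x1c]=0x48, mem[0x0d]=0x76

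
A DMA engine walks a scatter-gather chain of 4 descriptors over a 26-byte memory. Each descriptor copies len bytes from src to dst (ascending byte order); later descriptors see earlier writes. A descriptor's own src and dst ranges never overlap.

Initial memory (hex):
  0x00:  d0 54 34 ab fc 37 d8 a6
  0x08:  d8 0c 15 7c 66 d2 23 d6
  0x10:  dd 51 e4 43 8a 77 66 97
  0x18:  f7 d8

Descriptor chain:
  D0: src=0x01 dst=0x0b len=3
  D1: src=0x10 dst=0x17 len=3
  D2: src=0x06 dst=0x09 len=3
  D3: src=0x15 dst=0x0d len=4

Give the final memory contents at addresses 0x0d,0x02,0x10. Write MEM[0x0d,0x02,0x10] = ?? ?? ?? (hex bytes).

[0] 0x01->0x0b len=3 : 54 34 ab
[1] 0x10->0x17 len=3 : dd 51 e4
[2] 0x06->0x09 len=3 : d8 a6 d8
[3] 0x15->0x0d len=4 : 77 66 dd 51
query mem[0x0d]=0x77, mem[0x02]=0x34, mem[0x10]=0x51

MEM[0x0d,0x02,0x10] = 77 34 51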